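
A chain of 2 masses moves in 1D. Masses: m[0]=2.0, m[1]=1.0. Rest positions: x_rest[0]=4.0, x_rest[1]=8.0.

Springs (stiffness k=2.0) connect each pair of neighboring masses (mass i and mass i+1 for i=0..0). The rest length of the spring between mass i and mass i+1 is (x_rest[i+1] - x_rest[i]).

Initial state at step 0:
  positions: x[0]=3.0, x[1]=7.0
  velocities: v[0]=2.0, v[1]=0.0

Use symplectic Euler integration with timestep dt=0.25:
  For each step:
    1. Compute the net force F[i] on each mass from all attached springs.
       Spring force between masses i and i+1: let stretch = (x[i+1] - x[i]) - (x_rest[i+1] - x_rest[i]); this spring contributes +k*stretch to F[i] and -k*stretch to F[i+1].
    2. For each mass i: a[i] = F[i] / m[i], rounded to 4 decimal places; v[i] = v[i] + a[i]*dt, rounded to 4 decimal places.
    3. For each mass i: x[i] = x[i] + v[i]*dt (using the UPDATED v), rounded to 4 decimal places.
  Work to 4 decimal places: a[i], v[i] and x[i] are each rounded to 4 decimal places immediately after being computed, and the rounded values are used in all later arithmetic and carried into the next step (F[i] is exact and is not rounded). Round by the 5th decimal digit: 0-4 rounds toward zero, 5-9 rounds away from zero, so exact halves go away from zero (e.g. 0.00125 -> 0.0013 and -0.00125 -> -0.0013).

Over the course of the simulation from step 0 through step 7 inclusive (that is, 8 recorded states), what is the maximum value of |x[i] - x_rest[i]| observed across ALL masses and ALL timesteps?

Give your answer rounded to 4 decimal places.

Answer: 1.3674

Derivation:
Step 0: x=[3.0000 7.0000] v=[2.0000 0.0000]
Step 1: x=[3.5000 7.0000] v=[2.0000 0.0000]
Step 2: x=[3.9688 7.0625] v=[1.8750 0.2500]
Step 3: x=[4.3809 7.2383] v=[1.6484 0.7032]
Step 4: x=[4.7216 7.5569] v=[1.3628 1.2745]
Step 5: x=[4.9895 8.0211] v=[1.0716 1.8569]
Step 6: x=[5.1969 8.6064] v=[0.8295 2.3411]
Step 7: x=[5.3674 9.2655] v=[0.6819 2.6364]
Max displacement = 1.3674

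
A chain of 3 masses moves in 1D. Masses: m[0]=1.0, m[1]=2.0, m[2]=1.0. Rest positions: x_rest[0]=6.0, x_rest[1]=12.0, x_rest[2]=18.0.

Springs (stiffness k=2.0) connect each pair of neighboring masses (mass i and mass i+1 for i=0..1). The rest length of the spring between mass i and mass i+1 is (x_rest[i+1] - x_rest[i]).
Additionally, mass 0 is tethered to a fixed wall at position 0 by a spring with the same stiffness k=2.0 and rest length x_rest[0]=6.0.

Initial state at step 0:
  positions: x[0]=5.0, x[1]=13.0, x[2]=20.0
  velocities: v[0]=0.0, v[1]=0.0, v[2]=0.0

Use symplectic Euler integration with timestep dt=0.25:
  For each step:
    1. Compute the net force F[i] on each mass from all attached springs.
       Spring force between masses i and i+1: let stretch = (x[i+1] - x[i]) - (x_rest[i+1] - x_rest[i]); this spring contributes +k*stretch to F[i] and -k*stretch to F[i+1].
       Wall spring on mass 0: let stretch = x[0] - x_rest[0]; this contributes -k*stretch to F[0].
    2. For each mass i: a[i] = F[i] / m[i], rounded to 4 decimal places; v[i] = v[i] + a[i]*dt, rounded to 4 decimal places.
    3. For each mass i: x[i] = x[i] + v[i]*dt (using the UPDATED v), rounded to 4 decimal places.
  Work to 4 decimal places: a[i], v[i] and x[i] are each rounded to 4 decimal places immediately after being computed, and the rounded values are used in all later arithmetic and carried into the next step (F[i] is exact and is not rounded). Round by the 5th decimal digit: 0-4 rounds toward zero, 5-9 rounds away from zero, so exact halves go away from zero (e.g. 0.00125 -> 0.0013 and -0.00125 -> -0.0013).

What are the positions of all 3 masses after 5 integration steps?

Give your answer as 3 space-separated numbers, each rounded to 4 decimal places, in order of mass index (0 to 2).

Answer: 7.7921 12.6626 18.4415

Derivation:
Step 0: x=[5.0000 13.0000 20.0000] v=[0.0000 0.0000 0.0000]
Step 1: x=[5.3750 12.9375 19.8750] v=[1.5000 -0.2500 -0.5000]
Step 2: x=[6.0235 12.8359 19.6328] v=[2.5938 -0.4063 -0.9688]
Step 3: x=[6.7706 12.7334 19.2910] v=[2.9883 -0.4102 -1.3673]
Step 4: x=[7.4167 12.6680 18.8795] v=[2.5844 -0.2615 -1.6461]
Step 5: x=[7.7921 12.6626 18.4415] v=[1.5017 -0.0215 -1.7519]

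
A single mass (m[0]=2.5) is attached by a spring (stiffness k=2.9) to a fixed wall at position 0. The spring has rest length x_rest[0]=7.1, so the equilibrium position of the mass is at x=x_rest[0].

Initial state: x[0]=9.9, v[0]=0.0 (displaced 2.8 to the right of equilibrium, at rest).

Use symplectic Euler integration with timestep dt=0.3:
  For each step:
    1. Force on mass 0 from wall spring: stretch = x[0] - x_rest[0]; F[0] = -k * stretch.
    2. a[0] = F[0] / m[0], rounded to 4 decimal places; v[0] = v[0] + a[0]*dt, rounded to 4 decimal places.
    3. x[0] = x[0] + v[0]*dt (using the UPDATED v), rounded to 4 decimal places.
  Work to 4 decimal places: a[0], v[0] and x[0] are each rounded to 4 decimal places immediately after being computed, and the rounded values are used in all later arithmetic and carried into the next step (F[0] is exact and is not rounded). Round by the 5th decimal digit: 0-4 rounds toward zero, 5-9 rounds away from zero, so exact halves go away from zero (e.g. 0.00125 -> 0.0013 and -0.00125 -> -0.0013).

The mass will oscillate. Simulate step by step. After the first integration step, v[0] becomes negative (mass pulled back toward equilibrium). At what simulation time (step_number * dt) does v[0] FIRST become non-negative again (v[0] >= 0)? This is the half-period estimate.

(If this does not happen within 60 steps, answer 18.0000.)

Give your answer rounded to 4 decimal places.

Step 0: x=[9.9000] v=[0.0000]
Step 1: x=[9.6077] v=[-0.9744]
Step 2: x=[9.0536] v=[-1.8471]
Step 3: x=[8.2955] v=[-2.5270]
Step 4: x=[7.4126] v=[-2.9430]
Step 5: x=[6.4971] v=[-3.0518]
Step 6: x=[5.6445] v=[-2.8420]
Step 7: x=[4.9439] v=[-2.3355]
Step 8: x=[4.4683] v=[-1.5852]
Step 9: x=[4.2675] v=[-0.6694]
Step 10: x=[4.3624] v=[0.3163]
First v>=0 after going negative at step 10, time=3.0000

Answer: 3.0000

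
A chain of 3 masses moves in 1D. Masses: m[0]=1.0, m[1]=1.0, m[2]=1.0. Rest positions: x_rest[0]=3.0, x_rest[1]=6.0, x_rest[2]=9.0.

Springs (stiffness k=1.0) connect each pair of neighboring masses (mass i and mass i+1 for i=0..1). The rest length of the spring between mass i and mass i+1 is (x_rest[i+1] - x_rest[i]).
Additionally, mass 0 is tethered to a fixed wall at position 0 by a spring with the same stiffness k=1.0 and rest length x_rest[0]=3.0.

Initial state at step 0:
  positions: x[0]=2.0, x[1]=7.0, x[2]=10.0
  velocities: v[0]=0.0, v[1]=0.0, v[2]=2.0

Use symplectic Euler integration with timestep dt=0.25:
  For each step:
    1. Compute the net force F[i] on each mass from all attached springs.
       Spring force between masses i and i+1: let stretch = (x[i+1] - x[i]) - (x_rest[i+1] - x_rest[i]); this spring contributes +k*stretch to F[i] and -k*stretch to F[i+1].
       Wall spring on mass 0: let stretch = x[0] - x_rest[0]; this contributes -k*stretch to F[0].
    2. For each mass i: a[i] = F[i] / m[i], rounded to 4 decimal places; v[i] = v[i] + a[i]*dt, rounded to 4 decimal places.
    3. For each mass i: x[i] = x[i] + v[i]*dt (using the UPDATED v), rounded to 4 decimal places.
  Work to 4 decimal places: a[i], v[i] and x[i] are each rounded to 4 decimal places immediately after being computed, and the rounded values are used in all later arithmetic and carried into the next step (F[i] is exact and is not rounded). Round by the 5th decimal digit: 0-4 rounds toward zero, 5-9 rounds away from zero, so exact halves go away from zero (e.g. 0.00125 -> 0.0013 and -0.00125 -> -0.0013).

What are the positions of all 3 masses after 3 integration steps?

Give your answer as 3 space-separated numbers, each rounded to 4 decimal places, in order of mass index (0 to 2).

Step 0: x=[2.0000 7.0000 10.0000] v=[0.0000 0.0000 2.0000]
Step 1: x=[2.1875 6.8750 10.5000] v=[0.7500 -0.5000 2.0000]
Step 2: x=[2.5313 6.6836 10.9610] v=[1.3750 -0.7656 1.8438]
Step 3: x=[2.9764 6.5000 11.3421] v=[1.7803 -0.7343 1.5245]

Answer: 2.9764 6.5000 11.3421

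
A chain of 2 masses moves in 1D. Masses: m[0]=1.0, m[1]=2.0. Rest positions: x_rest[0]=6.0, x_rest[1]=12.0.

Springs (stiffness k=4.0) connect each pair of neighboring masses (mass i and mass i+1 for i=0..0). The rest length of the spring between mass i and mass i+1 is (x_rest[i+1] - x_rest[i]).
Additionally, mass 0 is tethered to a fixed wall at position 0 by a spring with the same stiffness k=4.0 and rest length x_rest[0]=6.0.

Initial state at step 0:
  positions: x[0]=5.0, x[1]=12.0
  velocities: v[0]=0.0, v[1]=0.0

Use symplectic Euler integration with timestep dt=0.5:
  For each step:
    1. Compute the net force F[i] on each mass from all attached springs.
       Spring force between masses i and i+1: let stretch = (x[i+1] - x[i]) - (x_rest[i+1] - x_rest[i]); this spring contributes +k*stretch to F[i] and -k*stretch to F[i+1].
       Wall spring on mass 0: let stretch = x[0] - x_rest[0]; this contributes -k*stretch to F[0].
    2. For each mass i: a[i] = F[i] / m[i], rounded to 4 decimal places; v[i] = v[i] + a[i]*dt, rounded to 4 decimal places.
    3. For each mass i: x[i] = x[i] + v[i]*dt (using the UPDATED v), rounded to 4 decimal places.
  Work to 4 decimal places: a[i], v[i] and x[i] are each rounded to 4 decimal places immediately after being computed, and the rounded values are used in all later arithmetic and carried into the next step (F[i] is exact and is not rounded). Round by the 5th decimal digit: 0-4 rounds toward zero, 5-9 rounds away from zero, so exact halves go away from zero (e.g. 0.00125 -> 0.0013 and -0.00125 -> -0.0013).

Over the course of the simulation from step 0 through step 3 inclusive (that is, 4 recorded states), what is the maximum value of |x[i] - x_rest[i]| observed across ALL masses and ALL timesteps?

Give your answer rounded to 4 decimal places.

Answer: 1.2500

Derivation:
Step 0: x=[5.0000 12.0000] v=[0.0000 0.0000]
Step 1: x=[7.0000 11.5000] v=[4.0000 -1.0000]
Step 2: x=[6.5000 11.7500] v=[-1.0000 0.5000]
Step 3: x=[4.7500 12.3750] v=[-3.5000 1.2500]
Max displacement = 1.2500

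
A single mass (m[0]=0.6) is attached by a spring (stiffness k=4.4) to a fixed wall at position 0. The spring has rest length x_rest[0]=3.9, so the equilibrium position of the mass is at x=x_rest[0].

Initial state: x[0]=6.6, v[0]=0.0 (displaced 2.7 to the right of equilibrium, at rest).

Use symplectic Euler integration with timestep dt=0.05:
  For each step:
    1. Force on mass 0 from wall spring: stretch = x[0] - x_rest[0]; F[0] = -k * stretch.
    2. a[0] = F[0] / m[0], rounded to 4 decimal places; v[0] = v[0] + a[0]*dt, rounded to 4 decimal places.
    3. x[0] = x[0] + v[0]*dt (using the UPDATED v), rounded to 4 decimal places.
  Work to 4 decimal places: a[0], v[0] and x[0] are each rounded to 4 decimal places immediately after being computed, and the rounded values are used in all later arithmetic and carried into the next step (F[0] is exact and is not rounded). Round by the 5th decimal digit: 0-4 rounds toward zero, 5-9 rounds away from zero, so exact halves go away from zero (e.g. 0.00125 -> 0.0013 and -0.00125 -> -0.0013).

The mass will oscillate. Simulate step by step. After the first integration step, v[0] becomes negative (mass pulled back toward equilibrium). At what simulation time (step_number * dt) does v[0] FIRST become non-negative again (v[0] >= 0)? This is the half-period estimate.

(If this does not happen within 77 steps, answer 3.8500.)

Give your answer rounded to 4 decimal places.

Step 0: x=[6.6000] v=[0.0000]
Step 1: x=[6.5505] v=[-0.9900]
Step 2: x=[6.4524] v=[-1.9619]
Step 3: x=[6.3075] v=[-2.8978]
Step 4: x=[6.1185] v=[-3.7806]
Step 5: x=[5.8888] v=[-4.5941]
Step 6: x=[5.6226] v=[-5.3233]
Step 7: x=[5.3249] v=[-5.9549]
Step 8: x=[5.0010] v=[-6.4774]
Step 9: x=[4.6569] v=[-6.8811]
Step 10: x=[4.2990] v=[-7.1586]
Step 11: x=[3.9338] v=[-7.3049]
Step 12: x=[3.5679] v=[-7.3173]
Step 13: x=[3.2081] v=[-7.1955]
Step 14: x=[2.8610] v=[-6.9418]
Step 15: x=[2.5330] v=[-6.5608]
Step 16: x=[2.2300] v=[-6.0596]
Step 17: x=[1.9576] v=[-5.4473]
Step 18: x=[1.7208] v=[-4.7351]
Step 19: x=[1.5240] v=[-3.9361]
Step 20: x=[1.3708] v=[-3.0649]
Step 21: x=[1.2639] v=[-2.1375]
Step 22: x=[1.2054] v=[-1.1709]
Step 23: x=[1.1963] v=[-0.1829]
Step 24: x=[1.2367] v=[0.8085]
First v>=0 after going negative at step 24, time=1.2000

Answer: 1.2000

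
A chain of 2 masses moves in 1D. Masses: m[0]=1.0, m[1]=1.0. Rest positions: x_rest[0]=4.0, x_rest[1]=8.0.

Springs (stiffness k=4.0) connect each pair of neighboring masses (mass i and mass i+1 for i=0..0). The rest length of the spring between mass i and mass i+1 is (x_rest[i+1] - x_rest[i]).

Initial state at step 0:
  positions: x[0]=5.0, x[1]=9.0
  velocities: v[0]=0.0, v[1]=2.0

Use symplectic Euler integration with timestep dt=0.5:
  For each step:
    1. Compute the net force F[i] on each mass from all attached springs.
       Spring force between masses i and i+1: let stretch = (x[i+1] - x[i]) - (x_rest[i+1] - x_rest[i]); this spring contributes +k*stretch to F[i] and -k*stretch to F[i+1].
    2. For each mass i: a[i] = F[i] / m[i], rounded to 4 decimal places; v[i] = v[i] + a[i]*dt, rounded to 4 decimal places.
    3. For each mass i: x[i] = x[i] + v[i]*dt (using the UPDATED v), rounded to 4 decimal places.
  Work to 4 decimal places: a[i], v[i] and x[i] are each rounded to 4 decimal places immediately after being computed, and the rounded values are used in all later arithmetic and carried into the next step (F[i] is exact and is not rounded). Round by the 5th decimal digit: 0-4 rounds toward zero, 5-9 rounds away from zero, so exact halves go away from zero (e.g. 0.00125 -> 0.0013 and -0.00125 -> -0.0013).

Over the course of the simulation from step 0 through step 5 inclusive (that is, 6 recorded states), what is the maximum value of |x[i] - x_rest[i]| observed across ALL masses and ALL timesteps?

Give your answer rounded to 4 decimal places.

Step 0: x=[5.0000 9.0000] v=[0.0000 2.0000]
Step 1: x=[5.0000 10.0000] v=[0.0000 2.0000]
Step 2: x=[6.0000 10.0000] v=[2.0000 0.0000]
Step 3: x=[7.0000 10.0000] v=[2.0000 0.0000]
Step 4: x=[7.0000 11.0000] v=[0.0000 2.0000]
Step 5: x=[7.0000 12.0000] v=[0.0000 2.0000]
Max displacement = 4.0000

Answer: 4.0000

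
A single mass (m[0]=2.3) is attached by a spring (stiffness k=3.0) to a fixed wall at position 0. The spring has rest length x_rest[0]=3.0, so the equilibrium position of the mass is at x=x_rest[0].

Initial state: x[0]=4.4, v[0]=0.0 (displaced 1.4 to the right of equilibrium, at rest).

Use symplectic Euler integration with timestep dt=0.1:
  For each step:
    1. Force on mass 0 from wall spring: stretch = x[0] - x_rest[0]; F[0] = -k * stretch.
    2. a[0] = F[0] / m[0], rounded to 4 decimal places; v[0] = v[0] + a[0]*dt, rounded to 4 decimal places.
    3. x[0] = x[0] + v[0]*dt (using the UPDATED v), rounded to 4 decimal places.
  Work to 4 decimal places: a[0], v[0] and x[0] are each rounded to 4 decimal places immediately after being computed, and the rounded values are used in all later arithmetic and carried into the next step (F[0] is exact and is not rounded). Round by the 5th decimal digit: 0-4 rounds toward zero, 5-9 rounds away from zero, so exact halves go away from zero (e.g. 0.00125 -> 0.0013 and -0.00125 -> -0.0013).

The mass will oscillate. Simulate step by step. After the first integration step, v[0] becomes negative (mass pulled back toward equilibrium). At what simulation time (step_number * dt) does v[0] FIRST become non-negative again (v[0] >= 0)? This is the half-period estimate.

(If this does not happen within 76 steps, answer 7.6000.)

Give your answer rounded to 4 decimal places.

Answer: 2.8000

Derivation:
Step 0: x=[4.4000] v=[0.0000]
Step 1: x=[4.3817] v=[-0.1826]
Step 2: x=[4.3454] v=[-0.3628]
Step 3: x=[4.2916] v=[-0.5383]
Step 4: x=[4.2209] v=[-0.7068]
Step 5: x=[4.1343] v=[-0.8661]
Step 6: x=[4.0329] v=[-1.0141]
Step 7: x=[3.9180] v=[-1.1488]
Step 8: x=[3.7912] v=[-1.2685]
Step 9: x=[3.6540] v=[-1.3717]
Step 10: x=[3.5083] v=[-1.4570]
Step 11: x=[3.3560] v=[-1.5233]
Step 12: x=[3.1990] v=[-1.5697]
Step 13: x=[3.0394] v=[-1.5957]
Step 14: x=[2.8793] v=[-1.6008]
Step 15: x=[2.7208] v=[-1.5851]
Step 16: x=[2.5659] v=[-1.5487]
Step 17: x=[2.4167] v=[-1.4921]
Step 18: x=[2.2751] v=[-1.4160]
Step 19: x=[2.1430] v=[-1.3215]
Step 20: x=[2.0220] v=[-1.2097]
Step 21: x=[1.9138] v=[-1.0821]
Step 22: x=[1.8198] v=[-0.9404]
Step 23: x=[1.7412] v=[-0.7865]
Step 24: x=[1.6790] v=[-0.6223]
Step 25: x=[1.6340] v=[-0.4500]
Step 26: x=[1.6068] v=[-0.2718]
Step 27: x=[1.5978] v=[-0.0901]
Step 28: x=[1.6071] v=[0.0928]
First v>=0 after going negative at step 28, time=2.8000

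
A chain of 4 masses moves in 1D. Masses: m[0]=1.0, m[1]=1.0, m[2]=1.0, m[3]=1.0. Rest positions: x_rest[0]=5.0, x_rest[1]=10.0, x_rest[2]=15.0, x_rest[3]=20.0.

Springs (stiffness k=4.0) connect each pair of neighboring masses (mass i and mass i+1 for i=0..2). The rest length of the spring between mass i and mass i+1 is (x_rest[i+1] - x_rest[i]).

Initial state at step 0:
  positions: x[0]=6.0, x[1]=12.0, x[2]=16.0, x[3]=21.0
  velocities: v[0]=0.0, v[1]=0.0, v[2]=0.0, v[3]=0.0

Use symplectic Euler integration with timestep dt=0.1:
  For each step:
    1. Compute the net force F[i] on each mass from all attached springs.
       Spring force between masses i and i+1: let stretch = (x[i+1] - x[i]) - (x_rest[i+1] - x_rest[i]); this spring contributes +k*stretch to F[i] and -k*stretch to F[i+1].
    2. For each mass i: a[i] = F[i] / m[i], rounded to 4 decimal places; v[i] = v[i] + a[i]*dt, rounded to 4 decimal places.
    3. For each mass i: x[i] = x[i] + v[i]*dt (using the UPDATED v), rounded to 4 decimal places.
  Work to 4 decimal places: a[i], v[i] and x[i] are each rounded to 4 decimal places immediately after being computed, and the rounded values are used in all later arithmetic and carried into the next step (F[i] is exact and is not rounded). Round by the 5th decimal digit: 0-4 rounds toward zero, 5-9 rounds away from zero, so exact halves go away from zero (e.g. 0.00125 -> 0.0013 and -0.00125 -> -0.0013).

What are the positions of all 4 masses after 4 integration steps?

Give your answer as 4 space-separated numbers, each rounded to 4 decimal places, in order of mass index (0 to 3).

Step 0: x=[6.0000 12.0000 16.0000 21.0000] v=[0.0000 0.0000 0.0000 0.0000]
Step 1: x=[6.0400 11.9200 16.0400 21.0000] v=[0.4000 -0.8000 0.4000 0.0000]
Step 2: x=[6.1152 11.7696 16.1136 21.0016] v=[0.7520 -1.5040 0.7360 0.0160]
Step 3: x=[6.2166 11.5668 16.2090 21.0077] v=[1.0138 -2.0282 0.9536 0.0608]
Step 4: x=[6.3320 11.3357 16.3106 21.0218] v=[1.1539 -2.3114 1.0162 0.1413]

Answer: 6.3320 11.3357 16.3106 21.0218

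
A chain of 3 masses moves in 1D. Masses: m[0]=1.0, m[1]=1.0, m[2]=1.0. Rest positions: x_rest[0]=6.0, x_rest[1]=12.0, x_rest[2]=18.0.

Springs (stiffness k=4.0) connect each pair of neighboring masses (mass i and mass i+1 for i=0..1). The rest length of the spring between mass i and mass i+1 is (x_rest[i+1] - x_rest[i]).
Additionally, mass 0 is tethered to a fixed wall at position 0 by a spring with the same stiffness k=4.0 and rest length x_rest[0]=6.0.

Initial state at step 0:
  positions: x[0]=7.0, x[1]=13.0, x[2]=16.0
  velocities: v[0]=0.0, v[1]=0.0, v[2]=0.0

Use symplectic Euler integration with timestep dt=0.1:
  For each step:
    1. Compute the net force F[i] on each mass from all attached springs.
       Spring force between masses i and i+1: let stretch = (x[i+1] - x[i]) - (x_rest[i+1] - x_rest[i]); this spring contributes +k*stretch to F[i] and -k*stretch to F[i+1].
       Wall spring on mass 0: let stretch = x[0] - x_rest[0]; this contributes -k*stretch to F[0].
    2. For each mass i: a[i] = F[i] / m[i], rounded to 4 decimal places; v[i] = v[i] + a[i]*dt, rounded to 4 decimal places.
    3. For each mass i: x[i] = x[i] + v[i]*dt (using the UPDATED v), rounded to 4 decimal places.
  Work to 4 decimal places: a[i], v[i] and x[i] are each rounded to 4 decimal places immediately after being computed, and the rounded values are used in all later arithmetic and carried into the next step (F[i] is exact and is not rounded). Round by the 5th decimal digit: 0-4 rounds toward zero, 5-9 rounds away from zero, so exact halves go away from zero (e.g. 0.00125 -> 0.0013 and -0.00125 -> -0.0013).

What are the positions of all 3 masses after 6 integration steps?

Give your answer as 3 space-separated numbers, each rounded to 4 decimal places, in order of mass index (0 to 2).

Answer: 6.0969 11.2602 17.9192

Derivation:
Step 0: x=[7.0000 13.0000 16.0000] v=[0.0000 0.0000 0.0000]
Step 1: x=[6.9600 12.8800 16.1200] v=[-0.4000 -1.2000 1.2000]
Step 2: x=[6.8784 12.6528 16.3504] v=[-0.8160 -2.2720 2.3040]
Step 3: x=[6.7526 12.3425 16.6729] v=[-1.2576 -3.1027 3.2250]
Step 4: x=[6.5803 11.9819 17.0622] v=[-1.7227 -3.6065 3.8928]
Step 5: x=[6.3609 11.6084 17.4883] v=[-2.1942 -3.7350 4.2607]
Step 6: x=[6.0969 11.2602 17.9192] v=[-2.6396 -3.4820 4.3087]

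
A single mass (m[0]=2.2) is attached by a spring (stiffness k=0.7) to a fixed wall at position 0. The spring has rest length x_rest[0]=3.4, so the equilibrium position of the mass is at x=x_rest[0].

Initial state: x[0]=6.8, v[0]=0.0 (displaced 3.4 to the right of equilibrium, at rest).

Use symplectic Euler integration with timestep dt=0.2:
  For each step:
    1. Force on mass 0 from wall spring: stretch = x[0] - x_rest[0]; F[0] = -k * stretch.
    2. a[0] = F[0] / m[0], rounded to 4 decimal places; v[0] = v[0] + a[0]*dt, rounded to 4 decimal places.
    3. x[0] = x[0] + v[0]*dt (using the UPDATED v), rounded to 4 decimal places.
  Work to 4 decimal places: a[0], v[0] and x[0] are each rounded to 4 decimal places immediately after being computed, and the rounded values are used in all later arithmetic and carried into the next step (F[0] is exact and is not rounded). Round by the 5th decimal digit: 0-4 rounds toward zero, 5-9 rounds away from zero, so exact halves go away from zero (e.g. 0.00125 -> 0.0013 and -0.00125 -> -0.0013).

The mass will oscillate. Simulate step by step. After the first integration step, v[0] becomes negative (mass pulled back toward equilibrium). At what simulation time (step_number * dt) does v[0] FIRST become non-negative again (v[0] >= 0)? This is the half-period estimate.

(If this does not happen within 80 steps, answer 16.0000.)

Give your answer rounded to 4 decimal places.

Answer: 5.6000

Derivation:
Step 0: x=[6.8000] v=[0.0000]
Step 1: x=[6.7567] v=[-0.2164]
Step 2: x=[6.6707] v=[-0.4300]
Step 3: x=[6.5431] v=[-0.6381]
Step 4: x=[6.3755] v=[-0.8381]
Step 5: x=[6.1700] v=[-1.0275]
Step 6: x=[5.9292] v=[-1.2038]
Step 7: x=[5.6563] v=[-1.3647]
Step 8: x=[5.3546] v=[-1.5083]
Step 9: x=[5.0281] v=[-1.6327]
Step 10: x=[4.6808] v=[-1.7363]
Step 11: x=[4.3172] v=[-1.8178]
Step 12: x=[3.9420] v=[-1.8762]
Step 13: x=[3.5599] v=[-1.9107]
Step 14: x=[3.1757] v=[-1.9209]
Step 15: x=[2.7944] v=[-1.9066]
Step 16: x=[2.4208] v=[-1.8681]
Step 17: x=[2.0596] v=[-1.8058]
Step 18: x=[1.7155] v=[-1.7205]
Step 19: x=[1.3928] v=[-1.6133]
Step 20: x=[1.0957] v=[-1.4856]
Step 21: x=[0.8279] v=[-1.3390]
Step 22: x=[0.5928] v=[-1.1753]
Step 23: x=[0.3935] v=[-0.9967]
Step 24: x=[0.2324] v=[-0.8054]
Step 25: x=[0.1116] v=[-0.6038]
Step 26: x=[0.0327] v=[-0.3945]
Step 27: x=[-0.0033] v=[-0.1802]
Step 28: x=[0.0040] v=[0.0364]
First v>=0 after going negative at step 28, time=5.6000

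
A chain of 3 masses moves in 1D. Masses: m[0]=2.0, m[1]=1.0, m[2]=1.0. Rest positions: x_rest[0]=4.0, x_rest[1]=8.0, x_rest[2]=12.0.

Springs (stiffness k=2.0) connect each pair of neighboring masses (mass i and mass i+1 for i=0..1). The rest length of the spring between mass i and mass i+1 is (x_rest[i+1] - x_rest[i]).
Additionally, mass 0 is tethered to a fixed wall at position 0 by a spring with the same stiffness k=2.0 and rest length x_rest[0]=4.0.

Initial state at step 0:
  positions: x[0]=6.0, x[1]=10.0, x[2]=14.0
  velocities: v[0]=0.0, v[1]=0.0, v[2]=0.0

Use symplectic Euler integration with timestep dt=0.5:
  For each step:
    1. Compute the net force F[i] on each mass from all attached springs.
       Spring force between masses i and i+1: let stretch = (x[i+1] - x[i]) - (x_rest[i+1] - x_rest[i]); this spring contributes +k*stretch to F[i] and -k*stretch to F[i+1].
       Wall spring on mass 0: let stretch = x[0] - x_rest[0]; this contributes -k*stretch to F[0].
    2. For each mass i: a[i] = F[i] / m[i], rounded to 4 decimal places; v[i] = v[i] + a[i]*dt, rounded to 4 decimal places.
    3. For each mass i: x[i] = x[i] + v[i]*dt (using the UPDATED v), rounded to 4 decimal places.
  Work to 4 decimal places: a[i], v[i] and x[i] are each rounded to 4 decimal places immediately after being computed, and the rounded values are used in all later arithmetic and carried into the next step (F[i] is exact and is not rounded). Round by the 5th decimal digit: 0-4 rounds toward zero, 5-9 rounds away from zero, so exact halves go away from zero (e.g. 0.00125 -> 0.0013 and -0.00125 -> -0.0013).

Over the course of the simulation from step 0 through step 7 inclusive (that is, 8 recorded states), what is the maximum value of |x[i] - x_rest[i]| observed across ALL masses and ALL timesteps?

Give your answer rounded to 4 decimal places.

Answer: 2.1815

Derivation:
Step 0: x=[6.0000 10.0000 14.0000] v=[0.0000 0.0000 0.0000]
Step 1: x=[5.5000 10.0000 14.0000] v=[-1.0000 0.0000 0.0000]
Step 2: x=[4.7500 9.7500 14.0000] v=[-1.5000 -0.5000 0.0000]
Step 3: x=[4.0625 9.1250 13.8750] v=[-1.3750 -1.2500 -0.2500]
Step 4: x=[3.6250 8.3438 13.3750] v=[-0.8750 -1.5625 -1.0000]
Step 5: x=[3.4610 7.7188 12.3594] v=[-0.3281 -1.2501 -2.0312]
Step 6: x=[3.4962 7.2852 11.0235] v=[0.0703 -0.8673 -2.6718]
Step 7: x=[3.6046 6.8262 9.8185] v=[0.2167 -0.9180 -2.4101]
Max displacement = 2.1815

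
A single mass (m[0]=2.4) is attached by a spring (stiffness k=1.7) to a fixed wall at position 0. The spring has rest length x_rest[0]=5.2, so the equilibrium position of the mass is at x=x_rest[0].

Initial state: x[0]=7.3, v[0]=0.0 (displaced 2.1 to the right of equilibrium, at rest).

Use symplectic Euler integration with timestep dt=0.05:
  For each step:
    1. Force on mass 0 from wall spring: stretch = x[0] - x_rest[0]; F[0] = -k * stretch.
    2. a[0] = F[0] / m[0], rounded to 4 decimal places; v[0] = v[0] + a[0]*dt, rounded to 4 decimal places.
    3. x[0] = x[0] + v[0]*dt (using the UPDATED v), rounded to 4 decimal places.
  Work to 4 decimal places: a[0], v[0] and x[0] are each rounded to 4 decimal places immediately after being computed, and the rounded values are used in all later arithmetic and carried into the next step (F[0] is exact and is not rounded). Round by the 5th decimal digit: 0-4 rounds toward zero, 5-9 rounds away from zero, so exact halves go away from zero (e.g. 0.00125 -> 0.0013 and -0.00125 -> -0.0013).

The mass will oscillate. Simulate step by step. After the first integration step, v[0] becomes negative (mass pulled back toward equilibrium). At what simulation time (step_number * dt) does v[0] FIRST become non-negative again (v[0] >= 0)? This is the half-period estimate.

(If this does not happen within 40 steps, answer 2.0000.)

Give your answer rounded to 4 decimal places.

Answer: 2.0000

Derivation:
Step 0: x=[7.3000] v=[0.0000]
Step 1: x=[7.2963] v=[-0.0744]
Step 2: x=[7.2889] v=[-0.1486]
Step 3: x=[7.2778] v=[-0.2226]
Step 4: x=[7.2630] v=[-0.2962]
Step 5: x=[7.2445] v=[-0.3693]
Step 6: x=[7.2224] v=[-0.4417]
Step 7: x=[7.1967] v=[-0.5133]
Step 8: x=[7.1675] v=[-0.5840]
Step 9: x=[7.1348] v=[-0.6537]
Step 10: x=[7.0987] v=[-0.7222]
Step 11: x=[7.0592] v=[-0.7894]
Step 12: x=[7.0164] v=[-0.8552]
Step 13: x=[6.9704] v=[-0.9195]
Step 14: x=[6.9213] v=[-0.9822]
Step 15: x=[6.8691] v=[-1.0432]
Step 16: x=[6.8140] v=[-1.1023]
Step 17: x=[6.7560] v=[-1.1595]
Step 18: x=[6.6953] v=[-1.2146]
Step 19: x=[6.6319] v=[-1.2676]
Step 20: x=[6.5660] v=[-1.3183]
Step 21: x=[6.4977] v=[-1.3667]
Step 22: x=[6.4271] v=[-1.4127]
Step 23: x=[6.3543] v=[-1.4562]
Step 24: x=[6.2794] v=[-1.4971]
Step 25: x=[6.2026] v=[-1.5353]
Step 26: x=[6.1241] v=[-1.5708]
Step 27: x=[6.0439] v=[-1.6035]
Step 28: x=[5.9622] v=[-1.6334]
Step 29: x=[5.8792] v=[-1.6604]
Step 30: x=[5.7950] v=[-1.6845]
Step 31: x=[5.7097] v=[-1.7056]
Step 32: x=[5.6235] v=[-1.7237]
Step 33: x=[5.5366] v=[-1.7387]
Step 34: x=[5.4491] v=[-1.7506]
Step 35: x=[5.3611] v=[-1.7594]
Step 36: x=[5.2728] v=[-1.7651]
Step 37: x=[5.1844] v=[-1.7677]
Step 38: x=[5.0960] v=[-1.7671]
Step 39: x=[5.0078] v=[-1.7634]
Step 40: x=[4.9200] v=[-1.7566]
v[0] did not become non-negative within 40 steps; using fallback time=2.0000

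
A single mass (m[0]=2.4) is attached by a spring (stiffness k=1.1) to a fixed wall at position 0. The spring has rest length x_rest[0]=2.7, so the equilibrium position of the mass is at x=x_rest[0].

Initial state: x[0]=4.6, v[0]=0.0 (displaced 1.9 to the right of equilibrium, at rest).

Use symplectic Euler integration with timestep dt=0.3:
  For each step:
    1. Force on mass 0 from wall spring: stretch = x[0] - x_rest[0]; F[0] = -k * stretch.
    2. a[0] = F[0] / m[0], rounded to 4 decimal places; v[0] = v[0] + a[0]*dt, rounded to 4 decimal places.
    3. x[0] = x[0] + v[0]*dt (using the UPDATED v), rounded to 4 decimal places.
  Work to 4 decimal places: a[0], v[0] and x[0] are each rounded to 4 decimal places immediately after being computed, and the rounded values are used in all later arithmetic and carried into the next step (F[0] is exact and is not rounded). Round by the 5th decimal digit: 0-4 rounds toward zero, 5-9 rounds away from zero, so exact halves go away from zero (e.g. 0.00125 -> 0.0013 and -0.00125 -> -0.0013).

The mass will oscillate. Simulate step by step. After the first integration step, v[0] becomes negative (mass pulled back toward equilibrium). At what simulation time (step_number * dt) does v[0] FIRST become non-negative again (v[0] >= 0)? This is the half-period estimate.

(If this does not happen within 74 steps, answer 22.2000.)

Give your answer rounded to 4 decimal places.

Answer: 4.8000

Derivation:
Step 0: x=[4.6000] v=[0.0000]
Step 1: x=[4.5216] v=[-0.2612]
Step 2: x=[4.3681] v=[-0.5117]
Step 3: x=[4.1458] v=[-0.7411]
Step 4: x=[3.8638] v=[-0.9399]
Step 5: x=[3.5338] v=[-1.0999]
Step 6: x=[3.1694] v=[-1.2146]
Step 7: x=[2.7857] v=[-1.2791]
Step 8: x=[2.3984] v=[-1.2909]
Step 9: x=[2.0236] v=[-1.2494]
Step 10: x=[1.6767] v=[-1.1564]
Step 11: x=[1.3720] v=[-1.0157]
Step 12: x=[1.1221] v=[-0.8331]
Step 13: x=[0.9373] v=[-0.6161]
Step 14: x=[0.8252] v=[-0.3737]
Step 15: x=[0.7904] v=[-0.1159]
Step 16: x=[0.8344] v=[0.1467]
First v>=0 after going negative at step 16, time=4.8000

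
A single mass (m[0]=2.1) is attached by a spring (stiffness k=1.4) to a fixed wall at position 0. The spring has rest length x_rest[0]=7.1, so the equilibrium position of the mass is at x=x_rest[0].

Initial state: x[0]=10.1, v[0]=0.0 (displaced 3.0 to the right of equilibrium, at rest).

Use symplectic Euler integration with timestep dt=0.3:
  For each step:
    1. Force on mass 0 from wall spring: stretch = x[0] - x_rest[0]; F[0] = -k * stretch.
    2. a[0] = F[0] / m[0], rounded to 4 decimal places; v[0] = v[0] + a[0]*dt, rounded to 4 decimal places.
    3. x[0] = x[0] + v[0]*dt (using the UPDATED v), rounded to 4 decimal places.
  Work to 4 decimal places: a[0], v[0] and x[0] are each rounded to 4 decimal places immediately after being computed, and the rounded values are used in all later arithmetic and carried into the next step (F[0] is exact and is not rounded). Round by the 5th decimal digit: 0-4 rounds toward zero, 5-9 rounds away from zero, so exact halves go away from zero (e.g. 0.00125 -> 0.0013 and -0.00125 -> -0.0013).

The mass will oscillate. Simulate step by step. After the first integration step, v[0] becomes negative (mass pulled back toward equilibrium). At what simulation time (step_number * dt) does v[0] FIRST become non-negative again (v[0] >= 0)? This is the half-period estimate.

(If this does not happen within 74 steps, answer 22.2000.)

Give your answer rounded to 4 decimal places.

Step 0: x=[10.1000] v=[0.0000]
Step 1: x=[9.9200] v=[-0.6000]
Step 2: x=[9.5708] v=[-1.1640]
Step 3: x=[9.0733] v=[-1.6582]
Step 4: x=[8.4574] v=[-2.0529]
Step 5: x=[7.7601] v=[-2.3244]
Step 6: x=[7.0232] v=[-2.4564]
Step 7: x=[6.2909] v=[-2.4410]
Step 8: x=[5.6071] v=[-2.2792]
Step 9: x=[5.0129] v=[-1.9806]
Step 10: x=[4.5439] v=[-1.5632]
Step 11: x=[4.2283] v=[-1.0520]
Step 12: x=[4.0850] v=[-0.4777]
Step 13: x=[4.1226] v=[0.1253]
First v>=0 after going negative at step 13, time=3.9000

Answer: 3.9000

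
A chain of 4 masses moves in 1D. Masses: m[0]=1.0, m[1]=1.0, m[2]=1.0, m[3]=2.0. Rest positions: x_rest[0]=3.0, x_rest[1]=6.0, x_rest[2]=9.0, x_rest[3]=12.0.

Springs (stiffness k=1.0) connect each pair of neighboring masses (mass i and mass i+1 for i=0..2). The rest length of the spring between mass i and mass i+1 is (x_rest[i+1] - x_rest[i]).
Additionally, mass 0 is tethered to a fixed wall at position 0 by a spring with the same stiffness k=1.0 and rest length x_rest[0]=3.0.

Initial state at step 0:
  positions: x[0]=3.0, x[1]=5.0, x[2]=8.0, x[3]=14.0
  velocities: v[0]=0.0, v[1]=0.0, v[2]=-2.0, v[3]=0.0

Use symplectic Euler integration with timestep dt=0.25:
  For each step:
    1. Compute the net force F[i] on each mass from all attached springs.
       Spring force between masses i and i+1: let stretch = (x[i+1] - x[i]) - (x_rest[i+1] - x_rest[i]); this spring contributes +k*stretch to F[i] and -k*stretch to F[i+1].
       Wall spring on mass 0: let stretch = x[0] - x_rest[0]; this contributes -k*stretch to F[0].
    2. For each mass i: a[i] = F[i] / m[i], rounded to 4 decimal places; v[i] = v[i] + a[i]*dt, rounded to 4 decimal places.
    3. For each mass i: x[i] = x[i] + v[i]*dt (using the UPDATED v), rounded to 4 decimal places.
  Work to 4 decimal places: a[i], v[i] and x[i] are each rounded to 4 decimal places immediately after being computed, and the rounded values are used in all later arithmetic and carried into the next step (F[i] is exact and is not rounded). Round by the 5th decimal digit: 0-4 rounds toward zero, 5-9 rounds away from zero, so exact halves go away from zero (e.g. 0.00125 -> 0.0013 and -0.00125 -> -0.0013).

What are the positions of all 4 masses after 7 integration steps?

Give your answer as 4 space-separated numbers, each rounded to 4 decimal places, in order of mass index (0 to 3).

Step 0: x=[3.0000 5.0000 8.0000 14.0000] v=[0.0000 0.0000 -2.0000 0.0000]
Step 1: x=[2.9375 5.0625 7.6875 13.9063] v=[-0.2500 0.2500 -1.2500 -0.3750]
Step 2: x=[2.8242 5.1563 7.5996 13.7120] v=[-0.4531 0.3750 -0.3516 -0.7774]
Step 3: x=[2.6802 5.2570 7.7410 13.4204] v=[-0.5761 0.4028 0.5657 -1.1665]
Step 4: x=[2.5297 5.3519 8.0822 13.0451] v=[-0.6020 0.3796 1.3646 -1.5014]
Step 5: x=[2.3975 5.4411 8.5629 12.6084] v=[-0.5289 0.3566 1.9228 -1.7468]
Step 6: x=[2.3057 5.5352 9.1013 12.1390] v=[-0.3674 0.3762 2.1537 -1.8775]
Step 7: x=[2.2716 5.6503 9.6067 11.6685] v=[-0.1365 0.4604 2.0216 -1.8822]

Answer: 2.2716 5.6503 9.6067 11.6685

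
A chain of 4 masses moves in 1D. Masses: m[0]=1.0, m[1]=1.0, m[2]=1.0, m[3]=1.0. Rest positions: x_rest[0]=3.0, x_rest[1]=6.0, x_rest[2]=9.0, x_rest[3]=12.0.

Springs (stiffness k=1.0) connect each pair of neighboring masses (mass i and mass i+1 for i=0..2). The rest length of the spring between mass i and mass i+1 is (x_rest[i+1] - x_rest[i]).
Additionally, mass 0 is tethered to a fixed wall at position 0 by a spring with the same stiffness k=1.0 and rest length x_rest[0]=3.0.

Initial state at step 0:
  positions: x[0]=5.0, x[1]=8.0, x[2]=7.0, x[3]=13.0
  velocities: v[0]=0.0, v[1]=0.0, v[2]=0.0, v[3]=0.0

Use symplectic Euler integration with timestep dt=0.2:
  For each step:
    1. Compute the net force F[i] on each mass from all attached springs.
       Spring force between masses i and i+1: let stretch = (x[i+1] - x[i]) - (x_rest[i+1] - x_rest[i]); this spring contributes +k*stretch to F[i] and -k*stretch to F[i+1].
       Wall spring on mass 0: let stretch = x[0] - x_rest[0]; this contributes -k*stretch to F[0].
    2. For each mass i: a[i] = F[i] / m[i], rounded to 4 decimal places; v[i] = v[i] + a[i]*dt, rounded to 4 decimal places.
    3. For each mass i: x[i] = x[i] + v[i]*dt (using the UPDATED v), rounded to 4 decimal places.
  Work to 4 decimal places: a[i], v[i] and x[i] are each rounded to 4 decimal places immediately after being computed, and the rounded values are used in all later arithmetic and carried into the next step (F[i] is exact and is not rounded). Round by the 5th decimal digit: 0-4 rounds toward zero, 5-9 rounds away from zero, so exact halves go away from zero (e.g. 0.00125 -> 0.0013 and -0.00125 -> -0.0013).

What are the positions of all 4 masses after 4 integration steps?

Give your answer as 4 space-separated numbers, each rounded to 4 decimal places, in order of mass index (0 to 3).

Answer: 4.2056 6.6914 9.3246 12.0263

Derivation:
Step 0: x=[5.0000 8.0000 7.0000 13.0000] v=[0.0000 0.0000 0.0000 0.0000]
Step 1: x=[4.9200 7.8400 7.2800 12.8800] v=[-0.4000 -0.8000 1.4000 -0.6000]
Step 2: x=[4.7600 7.5408 7.8064 12.6560] v=[-0.8000 -1.4960 2.6320 -1.1200]
Step 3: x=[4.5208 7.1410 8.5162 12.3580] v=[-1.1958 -1.9990 3.5488 -1.4899]
Step 4: x=[4.2056 6.6914 9.3246 12.0263] v=[-1.5759 -2.2480 4.0421 -1.6583]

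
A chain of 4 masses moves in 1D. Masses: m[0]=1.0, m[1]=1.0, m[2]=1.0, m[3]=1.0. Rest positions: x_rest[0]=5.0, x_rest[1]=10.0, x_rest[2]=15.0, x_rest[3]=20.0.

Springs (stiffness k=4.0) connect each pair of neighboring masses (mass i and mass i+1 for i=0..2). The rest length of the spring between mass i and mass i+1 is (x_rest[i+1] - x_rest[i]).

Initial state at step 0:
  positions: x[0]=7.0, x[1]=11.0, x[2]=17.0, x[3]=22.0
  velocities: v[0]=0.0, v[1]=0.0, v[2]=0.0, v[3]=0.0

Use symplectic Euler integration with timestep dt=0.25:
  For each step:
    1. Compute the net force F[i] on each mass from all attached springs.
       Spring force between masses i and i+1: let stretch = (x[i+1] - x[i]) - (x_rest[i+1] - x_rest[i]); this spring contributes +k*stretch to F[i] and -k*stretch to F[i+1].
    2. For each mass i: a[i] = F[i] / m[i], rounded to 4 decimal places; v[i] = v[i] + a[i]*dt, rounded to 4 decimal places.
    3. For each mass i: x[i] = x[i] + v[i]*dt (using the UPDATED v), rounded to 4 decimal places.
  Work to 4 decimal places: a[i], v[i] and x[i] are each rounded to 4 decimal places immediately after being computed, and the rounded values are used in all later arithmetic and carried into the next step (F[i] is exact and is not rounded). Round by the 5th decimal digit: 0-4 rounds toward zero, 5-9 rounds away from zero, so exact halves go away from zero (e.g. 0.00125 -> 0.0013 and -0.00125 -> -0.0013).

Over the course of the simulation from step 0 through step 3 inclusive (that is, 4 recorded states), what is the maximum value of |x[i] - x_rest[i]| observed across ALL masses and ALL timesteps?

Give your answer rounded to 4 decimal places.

Step 0: x=[7.0000 11.0000 17.0000 22.0000] v=[0.0000 0.0000 0.0000 0.0000]
Step 1: x=[6.7500 11.5000 16.7500 22.0000] v=[-1.0000 2.0000 -1.0000 0.0000]
Step 2: x=[6.4375 12.1250 16.5000 21.9375] v=[-1.2500 2.5000 -1.0000 -0.2500]
Step 3: x=[6.2969 12.4219 16.5156 21.7656] v=[-0.5625 1.1875 0.0625 -0.6875]
Max displacement = 2.4219

Answer: 2.4219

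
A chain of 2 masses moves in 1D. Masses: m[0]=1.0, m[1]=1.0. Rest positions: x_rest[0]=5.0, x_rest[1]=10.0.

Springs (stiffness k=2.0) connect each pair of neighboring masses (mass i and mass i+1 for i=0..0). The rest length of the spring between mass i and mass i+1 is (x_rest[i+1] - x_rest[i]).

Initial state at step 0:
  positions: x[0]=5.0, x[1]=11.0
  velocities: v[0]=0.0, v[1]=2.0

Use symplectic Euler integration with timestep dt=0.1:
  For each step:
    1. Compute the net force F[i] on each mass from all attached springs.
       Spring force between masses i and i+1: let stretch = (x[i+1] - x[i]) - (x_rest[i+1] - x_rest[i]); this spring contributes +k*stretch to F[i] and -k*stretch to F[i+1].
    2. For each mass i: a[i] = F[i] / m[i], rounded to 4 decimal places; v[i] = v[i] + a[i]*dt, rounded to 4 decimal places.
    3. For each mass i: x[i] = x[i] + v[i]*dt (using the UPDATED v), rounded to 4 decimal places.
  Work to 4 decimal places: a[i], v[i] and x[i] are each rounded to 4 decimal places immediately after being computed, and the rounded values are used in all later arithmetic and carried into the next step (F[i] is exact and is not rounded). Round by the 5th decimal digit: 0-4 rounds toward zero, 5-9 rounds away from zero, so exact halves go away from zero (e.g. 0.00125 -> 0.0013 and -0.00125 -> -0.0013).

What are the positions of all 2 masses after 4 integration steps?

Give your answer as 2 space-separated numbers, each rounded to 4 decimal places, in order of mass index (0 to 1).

Answer: 5.2273 11.5727

Derivation:
Step 0: x=[5.0000 11.0000] v=[0.0000 2.0000]
Step 1: x=[5.0200 11.1800] v=[0.2000 1.8000]
Step 2: x=[5.0632 11.3368] v=[0.4320 1.5680]
Step 3: x=[5.1319 11.4681] v=[0.6867 1.3133]
Step 4: x=[5.2273 11.5727] v=[0.9539 1.0461]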